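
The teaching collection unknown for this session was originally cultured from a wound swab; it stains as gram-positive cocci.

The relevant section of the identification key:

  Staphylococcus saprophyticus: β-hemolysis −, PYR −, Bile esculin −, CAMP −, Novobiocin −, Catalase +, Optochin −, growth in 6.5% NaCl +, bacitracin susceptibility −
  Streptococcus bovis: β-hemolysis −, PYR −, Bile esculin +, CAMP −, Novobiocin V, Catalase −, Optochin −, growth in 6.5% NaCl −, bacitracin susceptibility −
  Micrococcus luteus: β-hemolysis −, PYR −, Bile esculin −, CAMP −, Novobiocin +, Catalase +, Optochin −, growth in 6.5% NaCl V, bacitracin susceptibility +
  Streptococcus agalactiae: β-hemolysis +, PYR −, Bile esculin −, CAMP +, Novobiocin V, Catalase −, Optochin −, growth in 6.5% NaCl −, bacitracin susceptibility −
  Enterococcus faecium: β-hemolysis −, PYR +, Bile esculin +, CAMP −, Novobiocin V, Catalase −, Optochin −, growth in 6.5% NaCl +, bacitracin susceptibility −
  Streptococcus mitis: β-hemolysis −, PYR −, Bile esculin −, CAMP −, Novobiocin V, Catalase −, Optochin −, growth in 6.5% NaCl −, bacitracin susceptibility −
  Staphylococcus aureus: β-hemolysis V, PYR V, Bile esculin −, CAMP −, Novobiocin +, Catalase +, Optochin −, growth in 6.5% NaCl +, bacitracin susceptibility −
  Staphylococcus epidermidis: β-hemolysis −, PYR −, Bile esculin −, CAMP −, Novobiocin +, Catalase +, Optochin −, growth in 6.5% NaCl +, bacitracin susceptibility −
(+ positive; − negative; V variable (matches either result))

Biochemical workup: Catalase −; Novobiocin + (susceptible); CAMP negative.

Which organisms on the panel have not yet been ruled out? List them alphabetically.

Enterococcus faecium, Streptococcus bovis, Streptococcus mitis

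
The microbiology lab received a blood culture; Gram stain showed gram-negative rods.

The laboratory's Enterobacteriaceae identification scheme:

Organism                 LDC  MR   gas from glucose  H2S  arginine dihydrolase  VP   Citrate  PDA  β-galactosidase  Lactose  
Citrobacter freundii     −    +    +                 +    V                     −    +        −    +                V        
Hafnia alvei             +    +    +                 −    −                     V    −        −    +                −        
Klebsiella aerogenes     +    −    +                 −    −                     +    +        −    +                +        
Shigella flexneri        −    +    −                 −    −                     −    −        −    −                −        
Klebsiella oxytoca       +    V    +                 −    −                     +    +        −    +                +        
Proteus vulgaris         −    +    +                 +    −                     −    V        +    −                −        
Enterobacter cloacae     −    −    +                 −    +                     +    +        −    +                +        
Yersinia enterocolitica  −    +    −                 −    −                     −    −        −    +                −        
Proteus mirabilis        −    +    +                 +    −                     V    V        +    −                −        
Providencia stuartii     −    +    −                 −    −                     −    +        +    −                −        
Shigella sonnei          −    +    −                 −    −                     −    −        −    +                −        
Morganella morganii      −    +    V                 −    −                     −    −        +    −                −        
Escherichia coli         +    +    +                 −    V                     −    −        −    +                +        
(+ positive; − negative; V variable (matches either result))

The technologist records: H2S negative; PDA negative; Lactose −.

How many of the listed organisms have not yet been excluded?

Lactose −: excludes Klebsiella aerogenes, Klebsiella oxytoca, Enterobacter cloacae, Escherichia coli — 9 left.
H2S −: excludes Citrobacter freundii, Proteus vulgaris, Proteus mirabilis — 6 left.
PDA −: excludes Providencia stuartii, Morganella morganii — 4 left.
Still consistent: Hafnia alvei, Shigella flexneri, Shigella sonnei, Yersinia enterocolitica.

4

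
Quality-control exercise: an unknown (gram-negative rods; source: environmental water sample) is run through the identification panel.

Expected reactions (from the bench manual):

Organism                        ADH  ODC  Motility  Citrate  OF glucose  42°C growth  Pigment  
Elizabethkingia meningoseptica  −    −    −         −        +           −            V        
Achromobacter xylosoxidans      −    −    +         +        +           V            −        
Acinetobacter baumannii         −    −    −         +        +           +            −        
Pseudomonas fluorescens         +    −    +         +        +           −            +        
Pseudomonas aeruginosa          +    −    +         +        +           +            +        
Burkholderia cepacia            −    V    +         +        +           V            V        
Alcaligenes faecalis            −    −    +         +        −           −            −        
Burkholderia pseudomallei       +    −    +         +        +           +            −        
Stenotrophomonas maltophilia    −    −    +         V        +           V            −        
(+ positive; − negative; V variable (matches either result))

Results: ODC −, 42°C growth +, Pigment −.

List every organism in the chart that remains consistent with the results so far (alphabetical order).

Achromobacter xylosoxidans, Acinetobacter baumannii, Burkholderia cepacia, Burkholderia pseudomallei, Stenotrophomonas maltophilia

42°C growth +: excludes Elizabethkingia meningoseptica, Pseudomonas fluorescens, Alcaligenes faecalis — 6 left.
Pigment −: excludes Pseudomonas aeruginosa — 5 left.
ODC −: all 5 remaining candidates are consistent.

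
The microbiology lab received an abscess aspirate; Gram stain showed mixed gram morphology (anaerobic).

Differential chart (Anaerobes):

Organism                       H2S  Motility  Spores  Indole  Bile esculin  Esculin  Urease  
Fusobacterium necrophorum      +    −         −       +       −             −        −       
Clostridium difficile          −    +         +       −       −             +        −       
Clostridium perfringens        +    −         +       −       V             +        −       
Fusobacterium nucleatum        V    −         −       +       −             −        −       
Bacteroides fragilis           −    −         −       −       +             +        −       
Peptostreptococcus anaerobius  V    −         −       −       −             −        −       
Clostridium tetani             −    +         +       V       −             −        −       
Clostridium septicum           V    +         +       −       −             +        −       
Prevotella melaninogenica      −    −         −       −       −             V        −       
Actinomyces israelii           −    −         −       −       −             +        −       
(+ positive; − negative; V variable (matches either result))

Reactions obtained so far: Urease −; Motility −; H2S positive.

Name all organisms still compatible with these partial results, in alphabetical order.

H2S +: excludes 5 organisms — 5 left.
Motility −: excludes Clostridium septicum — 4 left.
Urease −: all 4 remaining candidates are consistent.

Clostridium perfringens, Fusobacterium necrophorum, Fusobacterium nucleatum, Peptostreptococcus anaerobius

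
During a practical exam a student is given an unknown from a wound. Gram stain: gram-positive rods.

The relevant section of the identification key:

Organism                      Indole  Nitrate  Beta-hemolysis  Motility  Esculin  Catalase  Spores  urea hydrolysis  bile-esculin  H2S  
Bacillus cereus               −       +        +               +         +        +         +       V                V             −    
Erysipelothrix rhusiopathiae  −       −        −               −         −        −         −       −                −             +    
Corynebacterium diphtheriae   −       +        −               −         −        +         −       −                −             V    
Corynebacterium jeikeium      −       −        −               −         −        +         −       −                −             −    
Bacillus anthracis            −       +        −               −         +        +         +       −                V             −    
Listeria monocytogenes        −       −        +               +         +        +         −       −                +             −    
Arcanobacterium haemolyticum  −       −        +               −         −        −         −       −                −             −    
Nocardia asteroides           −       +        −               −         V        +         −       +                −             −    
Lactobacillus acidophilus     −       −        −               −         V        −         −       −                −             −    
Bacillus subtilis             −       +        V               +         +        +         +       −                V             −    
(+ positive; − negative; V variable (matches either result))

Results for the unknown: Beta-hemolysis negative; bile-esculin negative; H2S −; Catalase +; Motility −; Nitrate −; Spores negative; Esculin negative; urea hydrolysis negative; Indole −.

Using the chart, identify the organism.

Nitrate −: excludes 5 organisms — 5 left.
Catalase +: excludes Erysipelothrix rhusiopathiae, Arcanobacterium haemolyticum, Lactobacillus acidophilus — 2 left.
Motility −: excludes Listeria monocytogenes — 1 left.
H2S −: the one remaining candidate is consistent.
Esculin −: the one remaining candidate is consistent.
Indole −: the one remaining candidate is consistent.
Beta-hemolysis −: the one remaining candidate is consistent.
urea hydrolysis −: the one remaining candidate is consistent.
Spores −: the one remaining candidate is consistent.
bile-esculin −: the one remaining candidate is consistent.

Corynebacterium jeikeium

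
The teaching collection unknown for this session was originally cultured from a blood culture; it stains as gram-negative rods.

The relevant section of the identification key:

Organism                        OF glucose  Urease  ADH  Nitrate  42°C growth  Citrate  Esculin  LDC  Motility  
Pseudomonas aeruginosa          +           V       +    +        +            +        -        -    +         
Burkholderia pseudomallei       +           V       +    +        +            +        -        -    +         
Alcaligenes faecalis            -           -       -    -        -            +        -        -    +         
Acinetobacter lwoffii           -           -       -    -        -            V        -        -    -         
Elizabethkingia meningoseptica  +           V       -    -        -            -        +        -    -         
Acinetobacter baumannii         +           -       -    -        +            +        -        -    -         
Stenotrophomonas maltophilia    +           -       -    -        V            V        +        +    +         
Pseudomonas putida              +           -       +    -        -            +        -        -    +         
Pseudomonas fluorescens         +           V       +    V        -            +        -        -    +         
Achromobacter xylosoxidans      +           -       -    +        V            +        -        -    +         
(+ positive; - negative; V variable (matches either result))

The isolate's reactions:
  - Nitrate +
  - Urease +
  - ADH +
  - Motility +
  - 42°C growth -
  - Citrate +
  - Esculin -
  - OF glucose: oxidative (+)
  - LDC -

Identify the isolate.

Pseudomonas fluorescens

OF glucose +: excludes Alcaligenes faecalis, Acinetobacter lwoffii — 8 left.
Urease +: excludes Acinetobacter baumannii, Stenotrophomonas maltophilia, Pseudomonas putida, Achromobacter xylosoxidans — 4 left.
42°C growth -: excludes Pseudomonas aeruginosa, Burkholderia pseudomallei — 2 left.
Citrate +: excludes Elizabethkingia meningoseptica — 1 left.
LDC -: the one remaining candidate is consistent.
Motility +: the one remaining candidate is consistent.
Esculin -: the one remaining candidate is consistent.
Nitrate +: the one remaining candidate is consistent.
ADH +: the one remaining candidate is consistent.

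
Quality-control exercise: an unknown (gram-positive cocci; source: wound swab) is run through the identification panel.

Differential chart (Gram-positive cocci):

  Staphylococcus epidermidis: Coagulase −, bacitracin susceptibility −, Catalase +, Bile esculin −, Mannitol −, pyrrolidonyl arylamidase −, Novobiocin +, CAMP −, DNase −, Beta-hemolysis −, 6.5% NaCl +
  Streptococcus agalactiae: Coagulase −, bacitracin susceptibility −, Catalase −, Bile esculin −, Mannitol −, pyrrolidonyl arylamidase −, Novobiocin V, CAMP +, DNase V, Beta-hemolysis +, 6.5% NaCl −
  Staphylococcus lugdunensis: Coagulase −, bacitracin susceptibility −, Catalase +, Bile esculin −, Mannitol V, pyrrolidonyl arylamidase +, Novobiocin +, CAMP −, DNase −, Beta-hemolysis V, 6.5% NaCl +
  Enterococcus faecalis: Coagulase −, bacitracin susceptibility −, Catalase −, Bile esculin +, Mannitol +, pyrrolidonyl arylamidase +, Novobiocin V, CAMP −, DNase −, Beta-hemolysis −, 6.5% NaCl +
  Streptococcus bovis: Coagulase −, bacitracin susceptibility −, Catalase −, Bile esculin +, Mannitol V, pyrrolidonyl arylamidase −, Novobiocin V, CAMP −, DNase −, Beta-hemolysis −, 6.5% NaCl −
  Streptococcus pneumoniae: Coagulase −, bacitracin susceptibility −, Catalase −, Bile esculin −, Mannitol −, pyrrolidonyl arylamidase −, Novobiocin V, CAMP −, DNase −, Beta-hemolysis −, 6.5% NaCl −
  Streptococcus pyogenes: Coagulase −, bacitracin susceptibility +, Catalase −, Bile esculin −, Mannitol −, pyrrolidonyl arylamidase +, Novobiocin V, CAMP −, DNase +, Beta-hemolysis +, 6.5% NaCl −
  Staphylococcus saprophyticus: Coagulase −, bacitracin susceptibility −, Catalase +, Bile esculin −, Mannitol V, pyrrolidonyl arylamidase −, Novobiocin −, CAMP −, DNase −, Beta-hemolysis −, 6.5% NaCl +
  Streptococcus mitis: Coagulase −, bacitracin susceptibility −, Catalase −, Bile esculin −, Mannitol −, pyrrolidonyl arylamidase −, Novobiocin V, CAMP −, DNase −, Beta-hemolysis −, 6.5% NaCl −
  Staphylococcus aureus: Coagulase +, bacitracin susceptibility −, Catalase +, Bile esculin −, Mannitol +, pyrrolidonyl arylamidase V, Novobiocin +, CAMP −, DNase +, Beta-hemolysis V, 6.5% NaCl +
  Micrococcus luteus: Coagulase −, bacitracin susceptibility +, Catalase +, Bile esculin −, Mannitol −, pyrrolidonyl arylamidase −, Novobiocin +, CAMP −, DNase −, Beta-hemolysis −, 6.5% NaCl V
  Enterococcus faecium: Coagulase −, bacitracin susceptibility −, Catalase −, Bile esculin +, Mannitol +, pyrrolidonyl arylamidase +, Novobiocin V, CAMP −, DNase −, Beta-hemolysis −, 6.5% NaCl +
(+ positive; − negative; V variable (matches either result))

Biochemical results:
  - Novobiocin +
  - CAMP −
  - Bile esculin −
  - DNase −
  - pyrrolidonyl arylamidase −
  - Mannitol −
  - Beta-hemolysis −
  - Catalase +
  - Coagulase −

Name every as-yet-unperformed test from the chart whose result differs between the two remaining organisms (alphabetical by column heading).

Mannitol −: excludes Enterococcus faecalis, Staphylococcus aureus, Enterococcus faecium — 9 left.
CAMP −: excludes Streptococcus agalactiae — 8 left.
DNase −: excludes Streptococcus pyogenes — 7 left.
Novobiocin +: excludes Staphylococcus saprophyticus — 6 left.
pyrrolidonyl arylamidase −: excludes Staphylococcus lugdunensis — 5 left.
Bile esculin −: excludes Streptococcus bovis — 4 left.
Beta-hemolysis −: all 4 remaining candidates are consistent.
Coagulase −: all 4 remaining candidates are consistent.
Catalase +: excludes Streptococcus pneumoniae, Streptococcus mitis — 2 left.
Two candidates remain: Micrococcus luteus and Staphylococcus epidermidis.
  bacitracin susceptibility: Micrococcus luteus +, Staphylococcus epidermidis − — discriminates.
  6.5% NaCl: V vs + — variable for at least one, does not separate.

bacitracin susceptibility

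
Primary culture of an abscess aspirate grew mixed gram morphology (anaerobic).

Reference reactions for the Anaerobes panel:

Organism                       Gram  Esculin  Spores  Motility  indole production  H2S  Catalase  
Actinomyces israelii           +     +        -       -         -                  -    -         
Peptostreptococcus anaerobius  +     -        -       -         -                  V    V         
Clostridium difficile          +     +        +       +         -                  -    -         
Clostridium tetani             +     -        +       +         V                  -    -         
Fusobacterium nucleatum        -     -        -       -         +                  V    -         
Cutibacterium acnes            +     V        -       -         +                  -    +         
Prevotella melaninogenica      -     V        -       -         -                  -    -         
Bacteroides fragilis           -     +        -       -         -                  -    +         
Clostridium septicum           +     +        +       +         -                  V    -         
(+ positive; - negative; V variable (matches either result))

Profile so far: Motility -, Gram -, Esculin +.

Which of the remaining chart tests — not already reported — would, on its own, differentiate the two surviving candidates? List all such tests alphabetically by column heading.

Catalase

Esculin +: excludes Peptostreptococcus anaerobius, Clostridium tetani, Fusobacterium nucleatum — 6 left.
Gram -: excludes Actinomyces israelii, Clostridium difficile, Cutibacterium acnes, Clostridium septicum — 2 left.
Motility -: all 2 remaining candidates are consistent.
Two candidates remain: Bacteroides fragilis and Prevotella melaninogenica.
  Spores: - vs - — same for both, does not separate.
  indole production: - vs - — same for both, does not separate.
  H2S: - vs - — same for both, does not separate.
  Catalase: Bacteroides fragilis +, Prevotella melaninogenica - — discriminates.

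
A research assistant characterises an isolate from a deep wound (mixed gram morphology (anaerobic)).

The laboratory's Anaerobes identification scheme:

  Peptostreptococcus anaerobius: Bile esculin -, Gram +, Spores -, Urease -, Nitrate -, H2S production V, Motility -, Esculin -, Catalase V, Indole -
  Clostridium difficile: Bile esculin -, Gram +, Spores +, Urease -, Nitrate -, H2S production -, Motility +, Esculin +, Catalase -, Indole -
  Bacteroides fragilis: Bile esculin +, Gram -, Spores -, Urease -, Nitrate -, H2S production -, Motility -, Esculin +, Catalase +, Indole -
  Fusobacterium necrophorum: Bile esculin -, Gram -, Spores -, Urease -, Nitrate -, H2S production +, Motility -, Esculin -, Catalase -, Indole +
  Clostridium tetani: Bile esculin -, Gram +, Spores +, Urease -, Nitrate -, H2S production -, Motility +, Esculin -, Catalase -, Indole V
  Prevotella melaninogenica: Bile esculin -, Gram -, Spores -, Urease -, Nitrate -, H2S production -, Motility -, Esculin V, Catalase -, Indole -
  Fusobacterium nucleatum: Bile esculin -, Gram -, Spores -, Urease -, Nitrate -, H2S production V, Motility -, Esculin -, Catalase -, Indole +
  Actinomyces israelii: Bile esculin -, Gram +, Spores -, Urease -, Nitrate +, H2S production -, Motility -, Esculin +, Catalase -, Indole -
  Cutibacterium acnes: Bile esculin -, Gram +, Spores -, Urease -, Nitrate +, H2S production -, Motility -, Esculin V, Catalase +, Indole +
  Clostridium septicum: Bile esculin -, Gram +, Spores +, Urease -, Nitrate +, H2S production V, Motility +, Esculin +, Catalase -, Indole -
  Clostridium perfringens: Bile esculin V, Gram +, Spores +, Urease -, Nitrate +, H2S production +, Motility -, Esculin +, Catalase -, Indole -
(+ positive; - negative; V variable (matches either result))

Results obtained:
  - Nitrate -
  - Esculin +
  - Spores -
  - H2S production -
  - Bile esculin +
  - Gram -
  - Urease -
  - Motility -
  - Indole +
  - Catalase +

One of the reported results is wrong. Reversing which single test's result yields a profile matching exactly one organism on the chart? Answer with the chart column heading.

Indole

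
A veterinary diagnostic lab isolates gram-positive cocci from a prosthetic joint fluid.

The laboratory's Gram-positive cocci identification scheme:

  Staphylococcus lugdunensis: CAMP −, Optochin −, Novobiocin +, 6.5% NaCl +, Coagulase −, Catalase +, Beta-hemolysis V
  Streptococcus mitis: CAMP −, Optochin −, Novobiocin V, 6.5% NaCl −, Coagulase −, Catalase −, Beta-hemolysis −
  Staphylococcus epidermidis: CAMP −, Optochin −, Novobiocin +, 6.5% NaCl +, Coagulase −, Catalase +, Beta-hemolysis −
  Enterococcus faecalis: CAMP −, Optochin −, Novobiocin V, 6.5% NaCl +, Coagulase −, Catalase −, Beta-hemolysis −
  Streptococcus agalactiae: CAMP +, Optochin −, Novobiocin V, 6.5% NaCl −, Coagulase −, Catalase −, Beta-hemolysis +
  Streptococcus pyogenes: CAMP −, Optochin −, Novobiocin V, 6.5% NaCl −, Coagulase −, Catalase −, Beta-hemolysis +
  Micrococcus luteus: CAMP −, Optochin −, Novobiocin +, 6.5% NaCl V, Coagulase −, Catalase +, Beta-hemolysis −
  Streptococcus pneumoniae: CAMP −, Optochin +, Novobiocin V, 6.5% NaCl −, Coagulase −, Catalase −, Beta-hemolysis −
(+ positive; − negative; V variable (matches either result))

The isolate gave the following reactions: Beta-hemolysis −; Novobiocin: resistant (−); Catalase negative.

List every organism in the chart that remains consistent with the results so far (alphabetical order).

Beta-hemolysis −: excludes Streptococcus agalactiae, Streptococcus pyogenes — 6 left.
Catalase −: excludes Staphylococcus lugdunensis, Staphylococcus epidermidis, Micrococcus luteus — 3 left.
Novobiocin −: all 3 remaining candidates are consistent.

Enterococcus faecalis, Streptococcus mitis, Streptococcus pneumoniae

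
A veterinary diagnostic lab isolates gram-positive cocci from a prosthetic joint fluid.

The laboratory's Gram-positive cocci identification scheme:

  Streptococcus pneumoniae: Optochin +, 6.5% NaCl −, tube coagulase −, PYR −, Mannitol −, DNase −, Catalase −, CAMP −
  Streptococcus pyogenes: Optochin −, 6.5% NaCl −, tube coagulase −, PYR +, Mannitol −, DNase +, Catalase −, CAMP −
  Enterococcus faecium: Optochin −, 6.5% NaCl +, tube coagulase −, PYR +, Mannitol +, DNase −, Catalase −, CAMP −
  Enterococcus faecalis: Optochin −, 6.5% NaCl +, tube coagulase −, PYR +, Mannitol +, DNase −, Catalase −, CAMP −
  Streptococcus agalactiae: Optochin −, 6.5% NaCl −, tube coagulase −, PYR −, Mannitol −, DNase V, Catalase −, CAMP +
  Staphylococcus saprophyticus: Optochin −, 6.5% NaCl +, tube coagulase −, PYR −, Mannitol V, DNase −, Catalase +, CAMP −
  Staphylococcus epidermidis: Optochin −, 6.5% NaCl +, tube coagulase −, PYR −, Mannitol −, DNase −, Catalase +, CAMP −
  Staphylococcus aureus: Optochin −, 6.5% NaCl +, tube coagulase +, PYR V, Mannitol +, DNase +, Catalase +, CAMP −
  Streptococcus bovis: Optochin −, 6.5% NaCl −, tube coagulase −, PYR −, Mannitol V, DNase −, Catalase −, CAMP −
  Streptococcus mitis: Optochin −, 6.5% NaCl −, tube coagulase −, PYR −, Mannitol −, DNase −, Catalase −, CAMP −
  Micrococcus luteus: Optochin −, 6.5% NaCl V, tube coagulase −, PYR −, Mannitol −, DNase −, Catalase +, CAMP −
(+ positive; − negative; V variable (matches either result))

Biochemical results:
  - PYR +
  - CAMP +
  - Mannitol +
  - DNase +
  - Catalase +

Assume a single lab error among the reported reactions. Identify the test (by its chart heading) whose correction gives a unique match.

As reported, no row in the chart matches all 5 reactions.
Reversing Catalase → still no organism matches.
Reversing CAMP (to −) → unique match: Staphylococcus aureus.
Reversing Mannitol → still no organism matches.
Reversing DNase → still no organism matches.
Reversing PYR → still no organism matches.

CAMP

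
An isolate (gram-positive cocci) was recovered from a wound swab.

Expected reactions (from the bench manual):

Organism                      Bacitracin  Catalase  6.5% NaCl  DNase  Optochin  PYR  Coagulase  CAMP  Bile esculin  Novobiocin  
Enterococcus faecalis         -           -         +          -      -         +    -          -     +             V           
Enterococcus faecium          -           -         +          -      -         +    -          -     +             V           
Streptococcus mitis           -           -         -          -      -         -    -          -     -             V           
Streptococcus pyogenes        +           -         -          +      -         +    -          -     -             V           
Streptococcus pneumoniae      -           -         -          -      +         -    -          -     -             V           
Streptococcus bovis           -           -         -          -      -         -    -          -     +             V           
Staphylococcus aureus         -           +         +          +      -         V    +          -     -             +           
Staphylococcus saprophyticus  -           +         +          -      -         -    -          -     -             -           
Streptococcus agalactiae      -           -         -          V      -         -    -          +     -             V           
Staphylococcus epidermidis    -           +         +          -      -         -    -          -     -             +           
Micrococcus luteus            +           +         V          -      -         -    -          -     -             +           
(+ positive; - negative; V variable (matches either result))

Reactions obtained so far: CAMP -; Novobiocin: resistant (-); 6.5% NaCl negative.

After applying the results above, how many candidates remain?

4

6.5% NaCl -: excludes 5 organisms — 6 left.
Novobiocin -: excludes Micrococcus luteus — 5 left.
CAMP -: excludes Streptococcus agalactiae — 4 left.
Still consistent: Streptococcus bovis, Streptococcus mitis, Streptococcus pneumoniae, Streptococcus pyogenes.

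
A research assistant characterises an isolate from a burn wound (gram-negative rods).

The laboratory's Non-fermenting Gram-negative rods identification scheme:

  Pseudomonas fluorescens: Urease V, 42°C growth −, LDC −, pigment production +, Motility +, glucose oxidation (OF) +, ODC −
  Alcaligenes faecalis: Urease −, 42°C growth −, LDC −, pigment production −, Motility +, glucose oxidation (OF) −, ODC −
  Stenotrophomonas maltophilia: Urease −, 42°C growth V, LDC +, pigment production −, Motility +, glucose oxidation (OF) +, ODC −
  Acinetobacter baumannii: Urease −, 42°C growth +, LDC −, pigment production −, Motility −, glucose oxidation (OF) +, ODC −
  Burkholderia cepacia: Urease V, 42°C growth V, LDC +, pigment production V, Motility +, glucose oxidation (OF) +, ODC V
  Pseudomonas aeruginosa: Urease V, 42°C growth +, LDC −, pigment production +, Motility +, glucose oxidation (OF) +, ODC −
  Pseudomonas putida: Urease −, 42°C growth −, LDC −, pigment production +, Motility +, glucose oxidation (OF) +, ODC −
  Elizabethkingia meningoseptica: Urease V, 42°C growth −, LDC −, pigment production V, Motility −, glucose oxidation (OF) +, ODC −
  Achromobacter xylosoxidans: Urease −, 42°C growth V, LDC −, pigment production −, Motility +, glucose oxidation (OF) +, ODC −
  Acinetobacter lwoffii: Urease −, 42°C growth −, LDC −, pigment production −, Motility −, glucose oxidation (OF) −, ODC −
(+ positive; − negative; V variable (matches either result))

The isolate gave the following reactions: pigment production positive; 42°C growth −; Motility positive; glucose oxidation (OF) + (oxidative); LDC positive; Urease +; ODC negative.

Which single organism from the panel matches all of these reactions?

Burkholderia cepacia

LDC +: excludes 8 organisms — 2 left.
glucose oxidation (OF) +: all 2 remaining candidates are consistent.
42°C growth −: all 2 remaining candidates are consistent.
pigment production +: excludes Stenotrophomonas maltophilia — 1 left.
ODC −: the one remaining candidate is consistent.
Urease +: the one remaining candidate is consistent.
Motility +: the one remaining candidate is consistent.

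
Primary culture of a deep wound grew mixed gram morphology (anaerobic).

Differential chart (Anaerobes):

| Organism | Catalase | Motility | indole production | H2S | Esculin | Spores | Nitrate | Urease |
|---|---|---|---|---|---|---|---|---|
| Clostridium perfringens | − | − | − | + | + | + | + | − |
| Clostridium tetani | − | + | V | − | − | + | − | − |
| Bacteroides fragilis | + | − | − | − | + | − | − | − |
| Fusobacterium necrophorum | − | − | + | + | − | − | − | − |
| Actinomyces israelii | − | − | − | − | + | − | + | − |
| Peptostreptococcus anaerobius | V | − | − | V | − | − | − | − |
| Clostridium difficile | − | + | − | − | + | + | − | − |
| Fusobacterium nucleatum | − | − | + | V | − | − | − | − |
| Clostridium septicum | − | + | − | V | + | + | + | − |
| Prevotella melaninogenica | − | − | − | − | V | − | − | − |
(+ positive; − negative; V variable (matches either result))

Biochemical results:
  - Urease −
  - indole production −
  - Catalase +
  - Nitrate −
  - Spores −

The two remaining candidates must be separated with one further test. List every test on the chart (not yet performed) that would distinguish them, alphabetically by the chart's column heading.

Nitrate −: excludes Clostridium perfringens, Actinomyces israelii, Clostridium septicum — 7 left.
indole production −: excludes Fusobacterium necrophorum, Fusobacterium nucleatum — 5 left.
Spores −: excludes Clostridium tetani, Clostridium difficile — 3 left.
Urease −: all 3 remaining candidates are consistent.
Catalase +: excludes Prevotella melaninogenica — 2 left.
Two candidates remain: Bacteroides fragilis and Peptostreptococcus anaerobius.
  Motility: − vs − — same for both, does not separate.
  H2S: − vs V — variable for at least one, does not separate.
  Esculin: Bacteroides fragilis +, Peptostreptococcus anaerobius − — discriminates.

Esculin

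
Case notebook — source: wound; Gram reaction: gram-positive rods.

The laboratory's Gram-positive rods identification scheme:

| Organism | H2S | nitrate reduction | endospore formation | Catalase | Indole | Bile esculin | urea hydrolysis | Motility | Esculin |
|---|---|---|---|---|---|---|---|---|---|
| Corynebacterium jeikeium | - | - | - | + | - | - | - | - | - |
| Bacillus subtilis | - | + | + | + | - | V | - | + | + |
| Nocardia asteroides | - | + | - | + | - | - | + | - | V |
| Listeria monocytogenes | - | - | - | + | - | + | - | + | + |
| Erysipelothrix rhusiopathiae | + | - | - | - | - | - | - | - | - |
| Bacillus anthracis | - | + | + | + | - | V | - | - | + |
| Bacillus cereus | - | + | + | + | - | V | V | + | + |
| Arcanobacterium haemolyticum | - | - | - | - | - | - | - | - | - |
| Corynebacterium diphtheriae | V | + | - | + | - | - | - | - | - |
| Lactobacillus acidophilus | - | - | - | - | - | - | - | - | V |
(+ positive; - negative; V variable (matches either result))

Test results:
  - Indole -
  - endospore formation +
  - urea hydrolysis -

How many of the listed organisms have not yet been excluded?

urea hydrolysis -: excludes Nocardia asteroides — 9 left.
endospore formation +: excludes 6 organisms — 3 left.
Indole -: all 3 remaining candidates are consistent.
Still consistent: Bacillus anthracis, Bacillus cereus, Bacillus subtilis.

3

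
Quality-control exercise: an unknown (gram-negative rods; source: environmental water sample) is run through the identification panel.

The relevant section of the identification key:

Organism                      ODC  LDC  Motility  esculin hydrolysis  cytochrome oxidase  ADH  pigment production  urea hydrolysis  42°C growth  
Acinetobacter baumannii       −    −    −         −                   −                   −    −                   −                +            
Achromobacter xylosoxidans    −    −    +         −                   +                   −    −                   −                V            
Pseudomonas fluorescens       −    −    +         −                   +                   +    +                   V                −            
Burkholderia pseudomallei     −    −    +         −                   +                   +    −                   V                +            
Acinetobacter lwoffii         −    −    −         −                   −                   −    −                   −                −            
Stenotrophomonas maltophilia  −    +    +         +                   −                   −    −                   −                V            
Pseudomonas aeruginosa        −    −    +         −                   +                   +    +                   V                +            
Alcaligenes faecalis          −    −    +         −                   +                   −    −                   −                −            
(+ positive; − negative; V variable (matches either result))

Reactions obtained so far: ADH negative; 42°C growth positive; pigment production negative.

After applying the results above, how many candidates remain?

ADH −: excludes Pseudomonas fluorescens, Burkholderia pseudomallei, Pseudomonas aeruginosa — 5 left.
42°C growth +: excludes Acinetobacter lwoffii, Alcaligenes faecalis — 3 left.
pigment production −: all 3 remaining candidates are consistent.
Still consistent: Achromobacter xylosoxidans, Acinetobacter baumannii, Stenotrophomonas maltophilia.

3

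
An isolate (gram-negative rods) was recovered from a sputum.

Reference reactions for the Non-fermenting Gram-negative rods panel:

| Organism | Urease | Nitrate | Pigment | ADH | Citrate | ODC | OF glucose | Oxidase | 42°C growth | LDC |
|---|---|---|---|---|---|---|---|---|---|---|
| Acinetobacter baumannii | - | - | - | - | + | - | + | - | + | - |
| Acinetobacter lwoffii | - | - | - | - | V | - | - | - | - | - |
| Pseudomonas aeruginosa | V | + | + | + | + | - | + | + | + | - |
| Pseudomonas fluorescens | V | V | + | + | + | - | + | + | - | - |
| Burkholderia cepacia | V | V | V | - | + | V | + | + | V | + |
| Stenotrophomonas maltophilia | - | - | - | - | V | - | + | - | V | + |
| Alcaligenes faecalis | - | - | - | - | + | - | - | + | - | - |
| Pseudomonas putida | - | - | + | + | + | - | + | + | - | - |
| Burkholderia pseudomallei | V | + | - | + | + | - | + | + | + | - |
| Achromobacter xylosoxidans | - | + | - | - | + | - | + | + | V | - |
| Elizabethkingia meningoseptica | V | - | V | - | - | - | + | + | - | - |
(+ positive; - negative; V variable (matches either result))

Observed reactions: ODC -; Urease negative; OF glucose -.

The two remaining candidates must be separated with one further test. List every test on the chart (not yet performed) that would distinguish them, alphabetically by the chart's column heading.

Oxidase

OF glucose -: excludes 9 organisms — 2 left.
Urease -: all 2 remaining candidates are consistent.
ODC -: all 2 remaining candidates are consistent.
Two candidates remain: Acinetobacter lwoffii and Alcaligenes faecalis.
  Nitrate: - vs - — same for both, does not separate.
  Pigment: - vs - — same for both, does not separate.
  ADH: - vs - — same for both, does not separate.
  Citrate: V vs + — variable for at least one, does not separate.
  Oxidase: Acinetobacter lwoffii -, Alcaligenes faecalis + — discriminates.
  42°C growth: - vs - — same for both, does not separate.
  LDC: - vs - — same for both, does not separate.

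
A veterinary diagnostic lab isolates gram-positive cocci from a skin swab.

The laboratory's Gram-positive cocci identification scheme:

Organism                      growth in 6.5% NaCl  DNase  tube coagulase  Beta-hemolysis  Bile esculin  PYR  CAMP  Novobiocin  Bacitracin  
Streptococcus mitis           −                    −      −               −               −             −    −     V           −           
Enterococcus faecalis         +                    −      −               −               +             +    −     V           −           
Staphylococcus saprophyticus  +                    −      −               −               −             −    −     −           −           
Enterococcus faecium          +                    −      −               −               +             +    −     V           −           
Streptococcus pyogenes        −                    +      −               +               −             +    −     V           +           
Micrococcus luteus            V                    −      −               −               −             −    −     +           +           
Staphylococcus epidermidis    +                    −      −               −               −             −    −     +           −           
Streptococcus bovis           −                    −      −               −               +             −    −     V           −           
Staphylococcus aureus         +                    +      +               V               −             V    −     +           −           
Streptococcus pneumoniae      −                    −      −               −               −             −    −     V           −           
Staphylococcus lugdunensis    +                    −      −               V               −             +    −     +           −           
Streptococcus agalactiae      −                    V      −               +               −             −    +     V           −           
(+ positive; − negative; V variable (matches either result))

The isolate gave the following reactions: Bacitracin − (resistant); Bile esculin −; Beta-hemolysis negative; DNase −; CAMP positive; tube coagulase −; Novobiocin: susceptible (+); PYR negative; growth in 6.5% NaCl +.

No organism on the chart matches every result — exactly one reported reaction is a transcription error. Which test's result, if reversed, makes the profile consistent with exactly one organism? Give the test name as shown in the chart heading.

As reported, no row in the chart matches all 9 reactions.
Reversing Beta-hemolysis → still no organism matches.
Reversing growth in 6.5% NaCl → still no organism matches.
Reversing Bile esculin → still no organism matches.
Reversing tube coagulase → still no organism matches.
Reversing CAMP (to −) → unique match: Staphylococcus epidermidis.
Reversing Bacitracin → still no organism matches.
Reversing DNase → still no organism matches.
Reversing Novobiocin → still no organism matches.
Reversing PYR → still no organism matches.

CAMP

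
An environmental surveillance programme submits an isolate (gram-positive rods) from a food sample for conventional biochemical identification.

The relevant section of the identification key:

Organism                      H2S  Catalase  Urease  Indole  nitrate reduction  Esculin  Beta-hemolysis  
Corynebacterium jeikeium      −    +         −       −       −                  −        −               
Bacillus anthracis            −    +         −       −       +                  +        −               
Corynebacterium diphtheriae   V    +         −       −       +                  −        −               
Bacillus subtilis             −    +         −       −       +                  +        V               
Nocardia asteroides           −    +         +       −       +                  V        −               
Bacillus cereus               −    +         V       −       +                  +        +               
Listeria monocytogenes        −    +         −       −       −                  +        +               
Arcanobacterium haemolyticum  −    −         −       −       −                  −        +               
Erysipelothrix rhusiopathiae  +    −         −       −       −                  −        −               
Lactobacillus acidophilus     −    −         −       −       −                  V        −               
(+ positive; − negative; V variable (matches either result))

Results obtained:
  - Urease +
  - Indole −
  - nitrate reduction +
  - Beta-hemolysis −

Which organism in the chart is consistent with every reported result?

nitrate reduction +: excludes 5 organisms — 5 left.
Indole −: all 5 remaining candidates are consistent.
Urease +: excludes Bacillus anthracis, Corynebacterium diphtheriae, Bacillus subtilis — 2 left.
Beta-hemolysis −: excludes Bacillus cereus — 1 left.

Nocardia asteroides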